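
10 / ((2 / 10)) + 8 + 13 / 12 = 709 / 12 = 59.08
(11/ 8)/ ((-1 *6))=-11/ 48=-0.23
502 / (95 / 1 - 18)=502 / 77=6.52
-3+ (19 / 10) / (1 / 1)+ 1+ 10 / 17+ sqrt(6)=83 / 170+ sqrt(6)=2.94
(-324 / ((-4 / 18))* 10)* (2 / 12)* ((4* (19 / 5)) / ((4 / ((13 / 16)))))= 60021 / 8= 7502.62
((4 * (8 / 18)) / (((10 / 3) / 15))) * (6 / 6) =8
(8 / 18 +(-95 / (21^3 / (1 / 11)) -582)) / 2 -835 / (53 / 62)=-13687641613 / 10798326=-1267.57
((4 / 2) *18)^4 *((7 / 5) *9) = 105815808 / 5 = 21163161.60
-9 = -9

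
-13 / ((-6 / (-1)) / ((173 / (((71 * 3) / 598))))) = -672451 / 639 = -1052.35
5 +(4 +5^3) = 134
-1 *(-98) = 98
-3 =-3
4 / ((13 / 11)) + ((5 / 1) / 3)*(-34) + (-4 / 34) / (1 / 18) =-36730 / 663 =-55.40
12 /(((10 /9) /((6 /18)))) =18 /5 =3.60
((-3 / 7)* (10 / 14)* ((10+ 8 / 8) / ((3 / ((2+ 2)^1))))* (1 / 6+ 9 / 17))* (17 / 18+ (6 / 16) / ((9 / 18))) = -238205 / 44982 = -5.30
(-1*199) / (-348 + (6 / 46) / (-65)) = 297505 / 520263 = 0.57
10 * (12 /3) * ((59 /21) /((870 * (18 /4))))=472 /16443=0.03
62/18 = 31/9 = 3.44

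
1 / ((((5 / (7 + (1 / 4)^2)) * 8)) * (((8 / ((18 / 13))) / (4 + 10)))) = 7119 / 16640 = 0.43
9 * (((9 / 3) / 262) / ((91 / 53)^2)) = 75843 / 2169622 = 0.03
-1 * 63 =-63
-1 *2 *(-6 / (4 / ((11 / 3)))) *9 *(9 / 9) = 99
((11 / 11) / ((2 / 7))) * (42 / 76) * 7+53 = 5057 / 76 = 66.54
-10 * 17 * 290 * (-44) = 2169200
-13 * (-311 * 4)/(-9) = -16172/9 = -1796.89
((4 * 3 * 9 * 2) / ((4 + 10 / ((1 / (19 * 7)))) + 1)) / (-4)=-0.04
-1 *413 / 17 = -413 / 17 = -24.29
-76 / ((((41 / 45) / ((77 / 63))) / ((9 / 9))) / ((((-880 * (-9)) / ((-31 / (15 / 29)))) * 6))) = 80835.18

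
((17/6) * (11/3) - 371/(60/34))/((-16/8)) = 8993/90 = 99.92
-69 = -69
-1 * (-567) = 567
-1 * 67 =-67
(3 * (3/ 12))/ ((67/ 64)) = 0.72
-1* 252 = -252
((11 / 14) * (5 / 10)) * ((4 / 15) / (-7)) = -11 / 735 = -0.01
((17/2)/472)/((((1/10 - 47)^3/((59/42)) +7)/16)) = -8500/2166189389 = -0.00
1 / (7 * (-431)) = -1 / 3017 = -0.00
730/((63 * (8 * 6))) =365/1512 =0.24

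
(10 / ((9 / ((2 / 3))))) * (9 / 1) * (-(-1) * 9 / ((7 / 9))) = 540 / 7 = 77.14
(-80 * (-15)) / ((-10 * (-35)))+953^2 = 6357487 / 7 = 908212.43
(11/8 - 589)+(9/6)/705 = -1104731/1880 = -587.62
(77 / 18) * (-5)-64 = -1537 / 18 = -85.39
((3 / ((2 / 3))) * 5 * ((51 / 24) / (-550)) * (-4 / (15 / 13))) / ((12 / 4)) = 221 / 2200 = 0.10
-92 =-92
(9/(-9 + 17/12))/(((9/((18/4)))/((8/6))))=-72/91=-0.79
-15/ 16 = -0.94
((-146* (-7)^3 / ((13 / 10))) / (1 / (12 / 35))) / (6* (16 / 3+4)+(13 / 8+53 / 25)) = 1635200 / 7397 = 221.06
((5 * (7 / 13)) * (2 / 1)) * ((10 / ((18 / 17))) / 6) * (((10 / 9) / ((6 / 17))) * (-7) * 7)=-12390875 / 9477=-1307.47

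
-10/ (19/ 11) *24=-138.95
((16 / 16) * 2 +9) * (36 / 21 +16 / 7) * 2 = 88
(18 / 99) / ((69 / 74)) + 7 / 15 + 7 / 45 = 9304 / 11385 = 0.82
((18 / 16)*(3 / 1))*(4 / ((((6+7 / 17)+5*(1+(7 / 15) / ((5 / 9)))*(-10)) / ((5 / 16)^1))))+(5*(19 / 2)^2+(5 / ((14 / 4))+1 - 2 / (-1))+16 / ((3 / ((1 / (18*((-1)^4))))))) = 267471475 / 586656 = 455.93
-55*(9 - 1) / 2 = -220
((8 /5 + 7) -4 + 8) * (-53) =-3339 /5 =-667.80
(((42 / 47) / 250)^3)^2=85766121 / 41119443241119384765625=0.00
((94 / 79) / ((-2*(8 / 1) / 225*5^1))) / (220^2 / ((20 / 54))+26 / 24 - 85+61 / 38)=-120555 / 4704651134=-0.00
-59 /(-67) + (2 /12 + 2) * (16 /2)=18.21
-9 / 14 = -0.64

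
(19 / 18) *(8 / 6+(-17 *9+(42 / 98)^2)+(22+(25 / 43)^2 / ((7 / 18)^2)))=-328570477 / 2446227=-134.32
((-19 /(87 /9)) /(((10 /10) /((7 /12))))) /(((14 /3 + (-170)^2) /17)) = -6783 /10058824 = -0.00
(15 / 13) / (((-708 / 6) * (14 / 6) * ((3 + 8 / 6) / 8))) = -540 / 69797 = -0.01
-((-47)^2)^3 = -10779215329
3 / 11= 0.27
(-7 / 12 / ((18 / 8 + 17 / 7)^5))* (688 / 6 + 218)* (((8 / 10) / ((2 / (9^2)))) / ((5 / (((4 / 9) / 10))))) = -120231630848 / 4822436206375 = -0.02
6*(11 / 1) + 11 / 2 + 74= 291 / 2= 145.50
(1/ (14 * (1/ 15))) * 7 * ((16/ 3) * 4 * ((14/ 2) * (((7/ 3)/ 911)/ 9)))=7840/ 24597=0.32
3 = 3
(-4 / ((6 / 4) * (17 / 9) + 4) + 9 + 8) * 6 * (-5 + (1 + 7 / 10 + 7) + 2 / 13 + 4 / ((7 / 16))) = 1280.02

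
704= 704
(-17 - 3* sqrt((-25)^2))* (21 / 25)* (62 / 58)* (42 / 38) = -1257732 / 13775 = -91.31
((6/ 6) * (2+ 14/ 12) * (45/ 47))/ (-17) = -285/ 1598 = -0.18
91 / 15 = 6.07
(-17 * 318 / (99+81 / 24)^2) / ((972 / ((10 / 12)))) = -72080 / 162994923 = -0.00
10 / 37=0.27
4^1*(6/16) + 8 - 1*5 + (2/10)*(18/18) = 47/10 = 4.70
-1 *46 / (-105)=46 / 105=0.44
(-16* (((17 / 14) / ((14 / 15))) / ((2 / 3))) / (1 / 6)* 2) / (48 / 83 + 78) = -253980 / 53263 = -4.77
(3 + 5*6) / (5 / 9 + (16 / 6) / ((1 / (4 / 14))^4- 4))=8569 / 149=57.51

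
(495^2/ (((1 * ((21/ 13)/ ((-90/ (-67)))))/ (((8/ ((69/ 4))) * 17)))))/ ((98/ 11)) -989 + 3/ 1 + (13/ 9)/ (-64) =54595439396713/ 304452288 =179323.47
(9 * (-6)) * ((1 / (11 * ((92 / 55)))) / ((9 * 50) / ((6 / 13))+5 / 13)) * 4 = -351 / 29164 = -0.01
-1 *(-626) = 626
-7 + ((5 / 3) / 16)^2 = -16103 / 2304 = -6.99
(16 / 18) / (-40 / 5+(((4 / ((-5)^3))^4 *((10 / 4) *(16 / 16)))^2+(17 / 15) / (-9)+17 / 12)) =-228881835937500000 / 1727581024168152403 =-0.13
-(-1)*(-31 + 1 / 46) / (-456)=25 / 368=0.07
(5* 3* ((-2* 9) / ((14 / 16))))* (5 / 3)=-514.29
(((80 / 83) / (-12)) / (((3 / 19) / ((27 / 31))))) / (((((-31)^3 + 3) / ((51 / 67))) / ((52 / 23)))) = 755820 / 29527302871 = 0.00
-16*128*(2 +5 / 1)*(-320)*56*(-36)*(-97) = 897098711040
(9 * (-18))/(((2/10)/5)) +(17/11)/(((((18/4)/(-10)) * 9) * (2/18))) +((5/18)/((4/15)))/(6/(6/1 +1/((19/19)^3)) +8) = -199034065/49104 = -4053.32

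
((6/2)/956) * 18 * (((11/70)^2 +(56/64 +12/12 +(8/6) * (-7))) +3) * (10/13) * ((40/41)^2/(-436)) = 11731410/27895332647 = 0.00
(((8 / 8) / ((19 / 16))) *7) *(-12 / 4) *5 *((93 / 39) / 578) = -26040 / 71383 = -0.36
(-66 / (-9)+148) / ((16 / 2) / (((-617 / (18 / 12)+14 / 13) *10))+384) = 9320000 / 23039883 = 0.40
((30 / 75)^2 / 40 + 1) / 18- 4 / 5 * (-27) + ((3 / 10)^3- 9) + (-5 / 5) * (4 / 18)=22429 / 1800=12.46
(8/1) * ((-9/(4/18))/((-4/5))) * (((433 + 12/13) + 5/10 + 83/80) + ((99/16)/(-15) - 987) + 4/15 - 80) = -26606583/104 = -255832.53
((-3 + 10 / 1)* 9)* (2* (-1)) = -126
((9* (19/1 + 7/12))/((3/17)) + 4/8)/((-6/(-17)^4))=-333833437/24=-13909726.54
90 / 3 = 30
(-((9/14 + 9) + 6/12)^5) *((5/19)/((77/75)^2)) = -26801.50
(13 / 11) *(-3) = -39 / 11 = -3.55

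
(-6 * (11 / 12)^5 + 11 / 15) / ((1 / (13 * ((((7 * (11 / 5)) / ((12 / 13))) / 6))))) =-8499974483 / 74649600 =-113.86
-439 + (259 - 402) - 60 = -642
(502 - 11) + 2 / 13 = 6385 / 13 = 491.15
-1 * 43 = -43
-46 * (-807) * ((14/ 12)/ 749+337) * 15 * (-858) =-17227632514950/ 107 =-161005911354.67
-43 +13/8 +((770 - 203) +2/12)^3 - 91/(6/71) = 19703945147/108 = 182443936.55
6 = 6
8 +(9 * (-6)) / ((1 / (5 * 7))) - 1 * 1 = -1883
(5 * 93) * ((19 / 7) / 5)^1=1767 / 7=252.43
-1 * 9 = -9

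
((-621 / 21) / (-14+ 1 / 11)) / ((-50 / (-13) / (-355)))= -233519 / 1190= -196.23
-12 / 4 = -3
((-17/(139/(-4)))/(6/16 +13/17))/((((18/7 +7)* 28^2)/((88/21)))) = 50864/212196705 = 0.00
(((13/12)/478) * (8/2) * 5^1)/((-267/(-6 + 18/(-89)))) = 5980/5679357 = 0.00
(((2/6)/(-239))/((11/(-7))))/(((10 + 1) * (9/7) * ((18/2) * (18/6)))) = 49/21081951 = 0.00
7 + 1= 8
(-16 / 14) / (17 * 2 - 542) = 2 / 889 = 0.00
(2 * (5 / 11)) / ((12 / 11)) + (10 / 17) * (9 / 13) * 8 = 5425 / 1326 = 4.09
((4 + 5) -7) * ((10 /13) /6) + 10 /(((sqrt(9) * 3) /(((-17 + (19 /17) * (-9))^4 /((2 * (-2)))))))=-1455170694370 /9771957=-148912.92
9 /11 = 0.82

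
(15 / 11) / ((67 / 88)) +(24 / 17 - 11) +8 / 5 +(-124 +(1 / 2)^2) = -2960197 / 22780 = -129.95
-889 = -889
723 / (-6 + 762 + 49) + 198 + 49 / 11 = 1800688 / 8855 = 203.35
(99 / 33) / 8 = 3 / 8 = 0.38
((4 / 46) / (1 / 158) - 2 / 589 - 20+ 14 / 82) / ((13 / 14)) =-47383182 / 7220551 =-6.56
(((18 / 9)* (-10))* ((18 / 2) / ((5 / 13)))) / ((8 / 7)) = -819 / 2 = -409.50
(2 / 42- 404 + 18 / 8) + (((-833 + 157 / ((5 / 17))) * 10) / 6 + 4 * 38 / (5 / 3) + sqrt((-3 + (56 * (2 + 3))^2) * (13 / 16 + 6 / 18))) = -339851 / 420 + 11 * sqrt(106905) / 12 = -509.45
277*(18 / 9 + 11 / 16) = 744.44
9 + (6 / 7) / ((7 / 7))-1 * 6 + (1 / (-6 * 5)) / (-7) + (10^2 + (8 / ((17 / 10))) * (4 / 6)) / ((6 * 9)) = 556349 / 96390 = 5.77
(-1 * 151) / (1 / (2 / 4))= -151 / 2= -75.50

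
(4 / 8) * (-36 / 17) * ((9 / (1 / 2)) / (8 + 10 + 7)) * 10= -648 / 85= -7.62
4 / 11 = 0.36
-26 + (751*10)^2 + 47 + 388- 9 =56400500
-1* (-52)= 52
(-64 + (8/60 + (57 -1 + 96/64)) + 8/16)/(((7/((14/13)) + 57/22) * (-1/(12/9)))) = 968/1125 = 0.86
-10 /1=-10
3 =3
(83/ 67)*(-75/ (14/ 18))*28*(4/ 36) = -24900/ 67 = -371.64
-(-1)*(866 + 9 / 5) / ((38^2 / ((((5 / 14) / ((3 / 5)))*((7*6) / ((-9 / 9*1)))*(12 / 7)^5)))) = -1349602560 / 6067327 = -222.44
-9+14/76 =-335/38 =-8.82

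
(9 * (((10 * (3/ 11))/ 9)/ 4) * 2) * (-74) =-1110/ 11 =-100.91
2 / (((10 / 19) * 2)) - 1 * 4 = -21 / 10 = -2.10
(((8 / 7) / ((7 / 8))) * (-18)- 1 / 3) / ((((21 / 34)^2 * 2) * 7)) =-2025890 / 453789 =-4.46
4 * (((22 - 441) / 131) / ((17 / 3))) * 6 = -30168 / 2227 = -13.55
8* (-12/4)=-24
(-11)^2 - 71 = 50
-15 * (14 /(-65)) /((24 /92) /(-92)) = -14812 /13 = -1139.38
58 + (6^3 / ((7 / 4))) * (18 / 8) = 2350 / 7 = 335.71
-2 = -2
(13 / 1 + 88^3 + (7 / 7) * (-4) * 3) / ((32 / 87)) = 59288151 / 32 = 1852754.72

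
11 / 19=0.58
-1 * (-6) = 6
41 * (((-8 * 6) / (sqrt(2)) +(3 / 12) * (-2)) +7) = 533 / 2-984 * sqrt(2) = -1125.09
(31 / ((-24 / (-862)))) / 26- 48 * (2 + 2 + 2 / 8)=-50287 / 312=-161.18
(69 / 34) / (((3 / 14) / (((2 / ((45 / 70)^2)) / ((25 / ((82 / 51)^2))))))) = 424365088 / 89539425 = 4.74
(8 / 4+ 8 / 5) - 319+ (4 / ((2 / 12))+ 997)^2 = 5210628 / 5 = 1042125.60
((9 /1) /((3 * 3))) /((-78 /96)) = -16 /13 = -1.23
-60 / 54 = -10 / 9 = -1.11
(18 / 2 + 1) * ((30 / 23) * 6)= 1800 / 23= 78.26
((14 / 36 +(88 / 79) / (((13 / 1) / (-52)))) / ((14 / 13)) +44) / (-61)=-800773 / 1214388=-0.66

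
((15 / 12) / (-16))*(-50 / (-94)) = -125 / 3008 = -0.04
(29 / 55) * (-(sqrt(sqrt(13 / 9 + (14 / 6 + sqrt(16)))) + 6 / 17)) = -29 * sqrt(3) * 70^(1 / 4) / 165 - 174 / 935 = -1.07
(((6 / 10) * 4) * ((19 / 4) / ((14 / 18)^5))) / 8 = 3365793 / 672280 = 5.01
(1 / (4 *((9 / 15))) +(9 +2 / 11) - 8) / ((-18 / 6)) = -211 / 396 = -0.53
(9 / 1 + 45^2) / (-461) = -2034 / 461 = -4.41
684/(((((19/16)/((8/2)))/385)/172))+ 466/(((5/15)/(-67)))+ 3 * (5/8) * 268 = 304955433/2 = 152477716.50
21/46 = 0.46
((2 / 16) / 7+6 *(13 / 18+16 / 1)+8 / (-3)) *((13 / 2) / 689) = 16411 / 17808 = 0.92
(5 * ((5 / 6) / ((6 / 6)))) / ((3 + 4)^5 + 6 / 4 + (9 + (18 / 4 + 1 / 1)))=25 / 100938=0.00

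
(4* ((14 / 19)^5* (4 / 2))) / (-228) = -1075648 / 141137643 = -0.01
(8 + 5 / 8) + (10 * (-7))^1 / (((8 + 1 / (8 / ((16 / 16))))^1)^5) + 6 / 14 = 117627779263 / 12995255000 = 9.05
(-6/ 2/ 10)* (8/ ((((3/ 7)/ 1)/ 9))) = -252/ 5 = -50.40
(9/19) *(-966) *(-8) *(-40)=-2782080/19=-146425.26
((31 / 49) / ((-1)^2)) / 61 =0.01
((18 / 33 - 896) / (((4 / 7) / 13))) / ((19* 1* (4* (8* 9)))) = -448175 / 120384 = -3.72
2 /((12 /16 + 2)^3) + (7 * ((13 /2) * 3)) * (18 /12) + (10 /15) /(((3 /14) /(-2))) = 9517265 /47916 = 198.62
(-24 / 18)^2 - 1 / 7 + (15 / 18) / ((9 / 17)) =1213 / 378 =3.21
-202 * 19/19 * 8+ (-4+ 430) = -1190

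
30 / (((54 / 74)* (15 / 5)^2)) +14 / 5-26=-7546 / 405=-18.63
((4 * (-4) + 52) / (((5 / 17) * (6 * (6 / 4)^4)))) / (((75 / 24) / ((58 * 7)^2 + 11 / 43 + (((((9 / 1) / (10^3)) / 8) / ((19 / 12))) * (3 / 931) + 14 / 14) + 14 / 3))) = 204625410098970128 / 962668546875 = 212560.61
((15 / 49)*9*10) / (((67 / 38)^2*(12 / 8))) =1299600 / 219961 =5.91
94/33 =2.85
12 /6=2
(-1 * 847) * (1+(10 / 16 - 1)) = -4235 / 8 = -529.38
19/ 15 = 1.27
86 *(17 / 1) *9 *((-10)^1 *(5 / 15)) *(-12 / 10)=52632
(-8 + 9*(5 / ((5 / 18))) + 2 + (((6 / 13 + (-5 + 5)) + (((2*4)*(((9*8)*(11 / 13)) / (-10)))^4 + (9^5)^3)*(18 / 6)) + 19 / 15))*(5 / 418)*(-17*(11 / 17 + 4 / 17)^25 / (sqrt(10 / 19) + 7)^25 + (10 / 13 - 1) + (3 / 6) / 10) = -13265196787320416986511312152890152557891492819614881684815776458451737482028716444351336945976182102266631204631601 / 9931996465393731298851655968613397428711194195954183227962185366816369975655104954823725308941307097500 + 9996806518007205338694013592689705106212737671342658300028609636675920665264129638671875*sqrt(190) / 4386601309706469473177028767882251348713078040171151959350247493625191008754555003970728881387401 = -1335602246088.25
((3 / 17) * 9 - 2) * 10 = -70 / 17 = -4.12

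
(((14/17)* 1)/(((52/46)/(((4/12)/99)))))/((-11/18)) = -322/80223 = -0.00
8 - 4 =4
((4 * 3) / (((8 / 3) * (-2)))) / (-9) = 1 / 4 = 0.25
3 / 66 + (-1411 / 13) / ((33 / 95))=-268051 / 858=-312.41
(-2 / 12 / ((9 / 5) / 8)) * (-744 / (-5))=-992 / 9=-110.22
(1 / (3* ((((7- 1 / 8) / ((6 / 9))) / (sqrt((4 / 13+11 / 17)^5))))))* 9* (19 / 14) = 6767192* sqrt(46631) / 4155636485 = 0.35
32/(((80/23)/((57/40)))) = 1311/100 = 13.11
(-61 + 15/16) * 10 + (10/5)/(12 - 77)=-312341/520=-600.66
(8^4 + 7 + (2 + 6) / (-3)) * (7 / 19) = 86107 / 57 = 1510.65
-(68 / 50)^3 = -39304 / 15625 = -2.52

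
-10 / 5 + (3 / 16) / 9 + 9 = 337 / 48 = 7.02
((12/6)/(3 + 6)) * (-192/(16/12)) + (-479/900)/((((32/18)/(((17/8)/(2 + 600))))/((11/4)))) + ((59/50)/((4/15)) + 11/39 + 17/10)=-30768101347/1202073600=-25.60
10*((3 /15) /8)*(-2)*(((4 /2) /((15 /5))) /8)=-0.04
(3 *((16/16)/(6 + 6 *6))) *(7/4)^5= 1.17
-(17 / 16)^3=-4913 / 4096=-1.20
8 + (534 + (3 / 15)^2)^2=285206.72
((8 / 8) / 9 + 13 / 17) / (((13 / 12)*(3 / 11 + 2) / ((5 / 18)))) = 2948 / 29835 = 0.10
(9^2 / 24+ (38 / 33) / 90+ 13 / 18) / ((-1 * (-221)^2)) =-48827 / 580231080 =-0.00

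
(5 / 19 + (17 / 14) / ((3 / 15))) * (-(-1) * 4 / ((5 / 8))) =5392 / 133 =40.54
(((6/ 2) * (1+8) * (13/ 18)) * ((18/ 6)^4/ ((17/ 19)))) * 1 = 60021/ 34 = 1765.32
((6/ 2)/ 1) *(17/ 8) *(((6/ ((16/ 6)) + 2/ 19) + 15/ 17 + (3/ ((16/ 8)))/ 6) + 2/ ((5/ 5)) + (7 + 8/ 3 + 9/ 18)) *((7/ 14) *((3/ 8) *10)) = 227535/ 1216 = 187.12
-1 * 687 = -687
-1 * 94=-94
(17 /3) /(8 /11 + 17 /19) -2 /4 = 6089 /2034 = 2.99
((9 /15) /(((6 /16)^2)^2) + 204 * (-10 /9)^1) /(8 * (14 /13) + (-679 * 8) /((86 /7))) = 3703934 /8178975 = 0.45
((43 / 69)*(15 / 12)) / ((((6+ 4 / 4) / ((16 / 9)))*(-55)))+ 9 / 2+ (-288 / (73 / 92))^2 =67140995140105 / 509633586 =131743.66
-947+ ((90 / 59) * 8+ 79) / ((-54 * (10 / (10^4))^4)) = -2690500001508571 / 1593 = -1688951664474.93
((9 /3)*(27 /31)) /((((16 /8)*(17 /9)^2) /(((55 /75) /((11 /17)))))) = 2187 /5270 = 0.41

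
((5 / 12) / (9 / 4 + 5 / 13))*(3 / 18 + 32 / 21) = 4615 / 17262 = 0.27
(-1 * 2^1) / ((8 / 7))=-7 / 4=-1.75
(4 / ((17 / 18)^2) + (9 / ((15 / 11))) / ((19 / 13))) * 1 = 247101 / 27455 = 9.00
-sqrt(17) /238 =-0.02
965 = 965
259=259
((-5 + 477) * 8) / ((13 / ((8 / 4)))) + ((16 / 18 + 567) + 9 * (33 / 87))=3909502 / 3393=1152.23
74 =74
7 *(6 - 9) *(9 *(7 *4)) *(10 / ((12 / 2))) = -8820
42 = 42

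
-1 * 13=-13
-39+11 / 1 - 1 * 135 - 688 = -851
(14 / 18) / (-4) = -7 / 36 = -0.19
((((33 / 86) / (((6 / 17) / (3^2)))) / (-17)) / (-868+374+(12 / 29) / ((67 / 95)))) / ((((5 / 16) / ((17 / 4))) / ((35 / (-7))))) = -3270069 / 41224186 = -0.08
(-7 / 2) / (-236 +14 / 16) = 28 / 1881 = 0.01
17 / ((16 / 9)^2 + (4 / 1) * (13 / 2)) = 1377 / 2362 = 0.58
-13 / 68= -0.19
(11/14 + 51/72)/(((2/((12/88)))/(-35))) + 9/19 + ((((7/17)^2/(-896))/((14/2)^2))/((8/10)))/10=-1338546481/432954368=-3.09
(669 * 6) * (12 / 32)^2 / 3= 6021 / 32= 188.16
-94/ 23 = -4.09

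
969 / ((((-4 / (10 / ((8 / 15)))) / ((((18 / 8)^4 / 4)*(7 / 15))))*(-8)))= 222516315 / 131072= 1697.66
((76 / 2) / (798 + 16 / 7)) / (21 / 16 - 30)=-2128 / 1285659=-0.00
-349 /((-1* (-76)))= -349 /76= -4.59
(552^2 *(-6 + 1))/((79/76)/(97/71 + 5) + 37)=-52335959040/1276633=-40995.30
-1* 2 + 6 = 4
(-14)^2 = 196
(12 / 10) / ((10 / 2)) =0.24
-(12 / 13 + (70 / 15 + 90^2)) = -316118 / 39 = -8105.59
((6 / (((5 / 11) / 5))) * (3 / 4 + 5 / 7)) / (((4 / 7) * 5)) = 1353 / 40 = 33.82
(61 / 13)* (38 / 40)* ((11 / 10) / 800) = 12749 / 2080000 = 0.01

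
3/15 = 1/5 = 0.20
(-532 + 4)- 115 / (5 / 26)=-1126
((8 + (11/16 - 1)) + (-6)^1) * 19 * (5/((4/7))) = 17955/64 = 280.55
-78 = -78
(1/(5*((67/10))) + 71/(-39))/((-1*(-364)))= -4679/951132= -0.00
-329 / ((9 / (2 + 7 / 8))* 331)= -7567 / 23832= -0.32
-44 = -44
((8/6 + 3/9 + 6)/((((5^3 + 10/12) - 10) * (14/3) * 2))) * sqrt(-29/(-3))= 23 * sqrt(87)/9730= 0.02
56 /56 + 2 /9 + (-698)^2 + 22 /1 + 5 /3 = 4385060 /9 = 487228.89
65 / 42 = 1.55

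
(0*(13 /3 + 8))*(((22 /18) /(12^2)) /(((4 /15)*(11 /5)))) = 0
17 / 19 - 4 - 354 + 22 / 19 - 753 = -21070 / 19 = -1108.95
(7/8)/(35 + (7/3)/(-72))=27/1079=0.03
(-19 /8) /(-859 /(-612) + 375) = -0.01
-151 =-151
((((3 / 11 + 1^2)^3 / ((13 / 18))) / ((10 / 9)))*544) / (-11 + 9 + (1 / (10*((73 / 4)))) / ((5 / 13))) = -1838864160 / 2612753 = -703.80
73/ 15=4.87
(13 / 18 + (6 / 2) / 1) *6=22.33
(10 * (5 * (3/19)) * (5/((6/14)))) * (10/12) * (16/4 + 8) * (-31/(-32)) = 135625/152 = 892.27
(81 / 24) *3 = 10.12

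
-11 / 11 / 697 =-1 / 697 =-0.00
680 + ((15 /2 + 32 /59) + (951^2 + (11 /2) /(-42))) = 4485620645 /4956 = 905088.91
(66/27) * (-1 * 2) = -44/9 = -4.89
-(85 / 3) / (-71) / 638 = 85 / 135894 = 0.00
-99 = -99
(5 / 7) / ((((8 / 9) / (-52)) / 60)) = -17550 / 7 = -2507.14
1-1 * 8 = -7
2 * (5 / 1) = 10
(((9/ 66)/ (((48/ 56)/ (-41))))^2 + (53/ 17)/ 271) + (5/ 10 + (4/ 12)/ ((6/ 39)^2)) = 1528942673/ 26757456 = 57.14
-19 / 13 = -1.46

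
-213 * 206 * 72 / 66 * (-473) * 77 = 1743360696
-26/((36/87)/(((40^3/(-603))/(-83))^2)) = -772096000000/7514707203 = -102.74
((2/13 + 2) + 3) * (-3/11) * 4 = -804/143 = -5.62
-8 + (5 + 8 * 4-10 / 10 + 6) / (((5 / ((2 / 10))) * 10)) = -7.83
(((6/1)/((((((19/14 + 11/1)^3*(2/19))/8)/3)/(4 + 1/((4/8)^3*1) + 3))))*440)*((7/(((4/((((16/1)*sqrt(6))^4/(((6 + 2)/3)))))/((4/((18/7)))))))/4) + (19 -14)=2881065381.39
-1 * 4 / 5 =-4 / 5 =-0.80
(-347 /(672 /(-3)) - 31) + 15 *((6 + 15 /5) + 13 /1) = 67323 /224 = 300.55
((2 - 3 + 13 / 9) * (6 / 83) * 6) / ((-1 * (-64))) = 1 / 332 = 0.00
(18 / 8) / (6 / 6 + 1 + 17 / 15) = 135 / 188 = 0.72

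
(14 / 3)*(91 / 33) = 1274 / 99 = 12.87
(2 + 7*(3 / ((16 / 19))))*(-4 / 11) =-431 / 44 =-9.80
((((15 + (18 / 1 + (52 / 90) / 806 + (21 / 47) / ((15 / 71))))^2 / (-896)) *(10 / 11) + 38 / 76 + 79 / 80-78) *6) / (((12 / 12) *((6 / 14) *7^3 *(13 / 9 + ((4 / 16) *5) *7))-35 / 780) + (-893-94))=-389378506538411 / 426896442504000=-0.91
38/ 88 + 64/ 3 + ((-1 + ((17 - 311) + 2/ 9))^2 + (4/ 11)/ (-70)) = 86915.70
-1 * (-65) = 65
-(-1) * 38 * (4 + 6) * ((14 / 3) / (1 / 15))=26600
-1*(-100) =100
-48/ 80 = -3/ 5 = -0.60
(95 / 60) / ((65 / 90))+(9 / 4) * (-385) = -44931 / 52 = -864.06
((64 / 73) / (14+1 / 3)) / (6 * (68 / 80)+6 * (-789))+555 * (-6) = -164768590450 / 49480057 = -3330.00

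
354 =354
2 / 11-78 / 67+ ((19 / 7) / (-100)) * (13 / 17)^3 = -2520672991 / 2534616700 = -0.99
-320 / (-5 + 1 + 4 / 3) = 120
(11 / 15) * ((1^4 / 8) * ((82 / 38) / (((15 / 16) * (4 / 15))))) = 451 / 570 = 0.79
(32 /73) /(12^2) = 2 /657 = 0.00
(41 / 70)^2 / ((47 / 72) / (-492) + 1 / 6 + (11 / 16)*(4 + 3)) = 0.07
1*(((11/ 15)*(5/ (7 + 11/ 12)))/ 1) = 44/ 95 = 0.46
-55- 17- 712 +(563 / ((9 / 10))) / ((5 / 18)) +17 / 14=20569 / 14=1469.21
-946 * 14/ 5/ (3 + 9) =-3311/ 15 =-220.73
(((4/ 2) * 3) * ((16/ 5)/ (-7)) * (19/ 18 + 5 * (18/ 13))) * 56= -238976/ 195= -1225.52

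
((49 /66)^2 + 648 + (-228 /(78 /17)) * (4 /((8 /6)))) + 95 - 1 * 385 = 209.47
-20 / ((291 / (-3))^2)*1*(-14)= 280 / 9409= 0.03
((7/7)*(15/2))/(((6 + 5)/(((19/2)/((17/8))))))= 570/187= 3.05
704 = 704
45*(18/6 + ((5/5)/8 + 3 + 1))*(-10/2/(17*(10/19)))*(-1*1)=48735/272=179.17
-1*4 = -4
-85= -85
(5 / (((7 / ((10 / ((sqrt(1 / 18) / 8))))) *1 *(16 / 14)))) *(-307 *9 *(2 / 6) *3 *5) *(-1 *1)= 2072250 *sqrt(2)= 2930604.05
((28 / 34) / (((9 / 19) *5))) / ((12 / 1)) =133 / 4590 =0.03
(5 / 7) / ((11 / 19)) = 95 / 77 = 1.23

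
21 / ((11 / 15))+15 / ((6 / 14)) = 700 / 11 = 63.64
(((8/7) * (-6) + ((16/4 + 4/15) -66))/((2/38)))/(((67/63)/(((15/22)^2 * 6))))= -27709695/8107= -3418.00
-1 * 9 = -9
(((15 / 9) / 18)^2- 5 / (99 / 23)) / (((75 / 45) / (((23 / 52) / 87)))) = -13087 / 3720816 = -0.00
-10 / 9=-1.11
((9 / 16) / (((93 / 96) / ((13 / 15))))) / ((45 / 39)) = 338 / 775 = 0.44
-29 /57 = -0.51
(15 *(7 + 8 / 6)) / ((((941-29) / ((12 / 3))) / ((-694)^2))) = 15051125 / 57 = 264054.82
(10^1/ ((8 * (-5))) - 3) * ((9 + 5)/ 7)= -13/ 2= -6.50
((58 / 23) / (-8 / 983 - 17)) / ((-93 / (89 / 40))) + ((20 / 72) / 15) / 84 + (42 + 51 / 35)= 783340245607 / 18024018264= 43.46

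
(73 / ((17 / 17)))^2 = 5329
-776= -776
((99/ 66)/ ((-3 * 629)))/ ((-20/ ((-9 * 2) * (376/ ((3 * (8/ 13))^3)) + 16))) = -101723/ 2415360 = -0.04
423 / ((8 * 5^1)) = 10.58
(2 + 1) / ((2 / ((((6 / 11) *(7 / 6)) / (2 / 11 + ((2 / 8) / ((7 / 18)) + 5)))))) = 49 / 299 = 0.16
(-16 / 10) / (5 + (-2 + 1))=-2 / 5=-0.40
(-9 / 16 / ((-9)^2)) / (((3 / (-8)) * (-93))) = -1 / 5022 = -0.00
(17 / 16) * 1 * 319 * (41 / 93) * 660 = 12228865 / 124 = 98619.88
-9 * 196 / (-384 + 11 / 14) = 4.60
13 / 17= 0.76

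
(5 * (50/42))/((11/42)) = 250/11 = 22.73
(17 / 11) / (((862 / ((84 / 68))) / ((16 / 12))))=14 / 4741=0.00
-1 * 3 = -3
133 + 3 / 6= 267 / 2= 133.50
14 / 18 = 7 / 9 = 0.78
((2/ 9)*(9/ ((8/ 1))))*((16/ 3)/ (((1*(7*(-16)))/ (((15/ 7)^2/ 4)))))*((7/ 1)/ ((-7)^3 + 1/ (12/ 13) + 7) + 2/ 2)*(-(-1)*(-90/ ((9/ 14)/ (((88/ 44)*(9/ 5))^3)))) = 87.40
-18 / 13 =-1.38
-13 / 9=-1.44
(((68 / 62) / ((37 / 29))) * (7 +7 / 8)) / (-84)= -1479 / 18352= -0.08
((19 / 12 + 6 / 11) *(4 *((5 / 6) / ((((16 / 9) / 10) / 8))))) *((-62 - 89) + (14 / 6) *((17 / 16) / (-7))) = -51036625 / 1056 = -48330.14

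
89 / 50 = 1.78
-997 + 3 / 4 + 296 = -2801 / 4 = -700.25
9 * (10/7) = 90/7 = 12.86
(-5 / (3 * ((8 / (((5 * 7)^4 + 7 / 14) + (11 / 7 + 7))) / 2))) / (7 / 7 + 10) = -35014795 / 616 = -56842.20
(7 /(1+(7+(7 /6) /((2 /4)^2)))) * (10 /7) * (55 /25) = 33 /19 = 1.74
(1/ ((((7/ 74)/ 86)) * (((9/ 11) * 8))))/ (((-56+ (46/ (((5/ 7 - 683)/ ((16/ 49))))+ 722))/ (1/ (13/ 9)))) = 10448097/ 72361172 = 0.14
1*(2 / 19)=2 / 19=0.11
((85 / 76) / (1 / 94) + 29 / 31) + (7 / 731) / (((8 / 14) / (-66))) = 104.96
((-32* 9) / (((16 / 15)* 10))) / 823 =-27 / 823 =-0.03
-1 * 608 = -608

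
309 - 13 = 296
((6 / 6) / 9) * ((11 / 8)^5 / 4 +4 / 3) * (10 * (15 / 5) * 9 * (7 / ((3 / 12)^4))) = 35260435 / 256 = 137736.07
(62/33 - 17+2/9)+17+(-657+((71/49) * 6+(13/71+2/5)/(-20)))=-22257665257/34442100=-646.23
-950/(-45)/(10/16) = 304/9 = 33.78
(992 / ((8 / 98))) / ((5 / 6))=72912 / 5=14582.40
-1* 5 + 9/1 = 4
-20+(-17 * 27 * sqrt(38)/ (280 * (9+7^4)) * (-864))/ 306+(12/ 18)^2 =-176/ 9+81 * sqrt(38)/ 42175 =-19.54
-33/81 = -11/27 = -0.41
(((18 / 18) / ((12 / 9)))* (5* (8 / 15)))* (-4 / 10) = -4 / 5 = -0.80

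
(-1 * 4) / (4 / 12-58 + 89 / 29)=174 / 2375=0.07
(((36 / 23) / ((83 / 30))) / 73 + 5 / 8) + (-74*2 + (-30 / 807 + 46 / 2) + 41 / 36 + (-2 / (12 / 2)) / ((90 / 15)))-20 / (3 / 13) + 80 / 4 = -170929856647 / 899688792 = -189.99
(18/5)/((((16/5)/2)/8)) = 18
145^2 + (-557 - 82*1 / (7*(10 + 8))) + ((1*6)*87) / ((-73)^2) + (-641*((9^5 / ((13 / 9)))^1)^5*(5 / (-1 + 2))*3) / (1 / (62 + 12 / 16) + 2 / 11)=-17991109770302824924114184835640071782611 / 3240980210286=-5551132251040558220599744000.00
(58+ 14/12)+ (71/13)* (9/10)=12496/195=64.08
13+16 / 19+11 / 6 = 1787 / 114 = 15.68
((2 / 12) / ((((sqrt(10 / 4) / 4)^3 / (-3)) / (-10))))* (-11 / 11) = -128* sqrt(10) / 5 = -80.95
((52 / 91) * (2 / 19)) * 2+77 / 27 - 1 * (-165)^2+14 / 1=-97704028 / 3591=-27208.03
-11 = -11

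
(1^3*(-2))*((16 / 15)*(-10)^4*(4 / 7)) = -256000 / 21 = -12190.48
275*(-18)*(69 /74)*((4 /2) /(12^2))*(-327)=6204825 /296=20962.25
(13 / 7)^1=13 / 7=1.86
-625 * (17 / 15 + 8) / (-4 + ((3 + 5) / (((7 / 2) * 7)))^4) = 98722217125 / 68981004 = 1431.15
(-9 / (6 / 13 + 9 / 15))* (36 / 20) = -351 / 23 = -15.26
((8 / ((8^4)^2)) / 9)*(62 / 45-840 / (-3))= 6331 / 424673280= 0.00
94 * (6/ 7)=564/ 7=80.57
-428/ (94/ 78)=-16692/ 47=-355.15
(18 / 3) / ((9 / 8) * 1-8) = -48 / 55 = -0.87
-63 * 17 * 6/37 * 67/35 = -61506/185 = -332.46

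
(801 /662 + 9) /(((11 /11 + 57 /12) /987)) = 13342266 /7613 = 1752.56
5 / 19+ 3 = 62 / 19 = 3.26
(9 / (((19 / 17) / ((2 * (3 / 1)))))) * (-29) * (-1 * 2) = 2802.32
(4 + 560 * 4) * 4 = 8976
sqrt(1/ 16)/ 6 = 1/ 24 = 0.04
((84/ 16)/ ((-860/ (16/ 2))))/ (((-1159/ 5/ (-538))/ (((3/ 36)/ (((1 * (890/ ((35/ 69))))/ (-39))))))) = 171353/ 816130712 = 0.00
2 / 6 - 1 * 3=-8 / 3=-2.67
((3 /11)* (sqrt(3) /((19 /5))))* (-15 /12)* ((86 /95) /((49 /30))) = -9675* sqrt(3) /194579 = -0.09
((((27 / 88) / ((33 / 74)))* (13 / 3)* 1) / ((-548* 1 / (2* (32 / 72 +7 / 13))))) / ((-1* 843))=4255 / 335385864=0.00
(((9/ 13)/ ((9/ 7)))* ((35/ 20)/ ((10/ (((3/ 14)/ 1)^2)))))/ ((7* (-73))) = -9/ 1062880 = -0.00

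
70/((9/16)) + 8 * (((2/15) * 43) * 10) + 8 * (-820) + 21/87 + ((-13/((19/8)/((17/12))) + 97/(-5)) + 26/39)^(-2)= -88894910557180/14873711661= -5976.65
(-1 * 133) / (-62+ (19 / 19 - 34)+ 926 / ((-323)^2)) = 13875757 / 9910329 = 1.40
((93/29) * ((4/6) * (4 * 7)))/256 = 217/928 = 0.23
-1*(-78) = 78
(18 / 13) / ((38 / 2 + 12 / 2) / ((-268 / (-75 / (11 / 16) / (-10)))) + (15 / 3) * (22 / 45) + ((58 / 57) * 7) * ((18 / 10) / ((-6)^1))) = -11342430 / 5816447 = -1.95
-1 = -1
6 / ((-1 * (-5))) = 6 / 5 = 1.20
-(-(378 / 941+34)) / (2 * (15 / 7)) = 8.03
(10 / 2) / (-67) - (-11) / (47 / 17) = 12294 / 3149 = 3.90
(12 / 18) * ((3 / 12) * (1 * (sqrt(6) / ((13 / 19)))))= 19 * sqrt(6) / 78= 0.60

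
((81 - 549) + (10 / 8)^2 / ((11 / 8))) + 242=-4947 / 22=-224.86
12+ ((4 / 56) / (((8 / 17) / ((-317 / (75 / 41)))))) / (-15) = 1732949 / 126000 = 13.75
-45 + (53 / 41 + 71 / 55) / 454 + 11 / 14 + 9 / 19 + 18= -3504101737 / 136161410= -25.73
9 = 9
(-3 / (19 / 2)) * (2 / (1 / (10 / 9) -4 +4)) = -40 / 57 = -0.70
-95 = -95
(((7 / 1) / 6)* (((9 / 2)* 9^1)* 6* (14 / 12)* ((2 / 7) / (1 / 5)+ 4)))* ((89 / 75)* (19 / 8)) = 2024127 / 400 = 5060.32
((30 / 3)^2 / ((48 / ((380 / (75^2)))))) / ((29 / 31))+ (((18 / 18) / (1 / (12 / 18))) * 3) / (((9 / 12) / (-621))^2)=5368123309 / 3915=1371168.15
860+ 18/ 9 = 862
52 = 52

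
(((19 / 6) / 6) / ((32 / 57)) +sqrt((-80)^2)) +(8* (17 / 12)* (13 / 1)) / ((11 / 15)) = 1190531 / 4224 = 281.85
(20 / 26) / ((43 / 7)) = 70 / 559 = 0.13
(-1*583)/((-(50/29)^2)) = 490303/2500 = 196.12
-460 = -460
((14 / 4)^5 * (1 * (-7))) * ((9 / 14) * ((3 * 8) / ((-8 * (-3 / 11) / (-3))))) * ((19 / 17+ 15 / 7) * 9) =622533681 / 272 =2288726.77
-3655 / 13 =-281.15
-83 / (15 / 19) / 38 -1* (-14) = 337 / 30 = 11.23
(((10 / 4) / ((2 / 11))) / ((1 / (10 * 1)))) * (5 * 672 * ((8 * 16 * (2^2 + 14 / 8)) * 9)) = 3060288000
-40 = -40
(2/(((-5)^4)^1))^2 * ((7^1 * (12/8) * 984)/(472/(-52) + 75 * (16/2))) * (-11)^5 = -43263452232/1500390625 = -28.83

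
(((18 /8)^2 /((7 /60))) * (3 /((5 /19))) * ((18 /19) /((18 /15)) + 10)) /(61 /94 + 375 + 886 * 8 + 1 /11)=77263065 /108045098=0.72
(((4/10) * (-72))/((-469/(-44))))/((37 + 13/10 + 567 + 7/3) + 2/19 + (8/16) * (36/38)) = -722304/162593389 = -0.00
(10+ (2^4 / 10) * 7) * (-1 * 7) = -742 / 5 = -148.40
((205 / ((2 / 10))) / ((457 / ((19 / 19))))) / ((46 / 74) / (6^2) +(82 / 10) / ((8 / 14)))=3413250 / 21864251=0.16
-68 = -68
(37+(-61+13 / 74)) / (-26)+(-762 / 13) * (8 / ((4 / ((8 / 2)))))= -69265 / 148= -468.01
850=850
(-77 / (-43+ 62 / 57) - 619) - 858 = -3524164 / 2389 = -1475.16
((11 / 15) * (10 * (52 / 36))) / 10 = 143 / 135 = 1.06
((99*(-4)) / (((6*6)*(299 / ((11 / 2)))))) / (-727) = 121 / 434746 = 0.00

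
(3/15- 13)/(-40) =8/25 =0.32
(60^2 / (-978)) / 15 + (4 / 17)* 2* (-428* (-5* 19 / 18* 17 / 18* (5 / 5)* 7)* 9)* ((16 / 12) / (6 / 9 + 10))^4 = 11413945 / 751104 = 15.20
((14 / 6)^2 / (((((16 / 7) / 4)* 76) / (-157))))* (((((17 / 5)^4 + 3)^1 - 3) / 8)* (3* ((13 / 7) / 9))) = -8352851689 / 41040000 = -203.53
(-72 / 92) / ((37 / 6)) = -108 / 851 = -0.13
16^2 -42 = 214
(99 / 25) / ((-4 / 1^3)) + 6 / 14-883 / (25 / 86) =-2126657 / 700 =-3038.08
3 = 3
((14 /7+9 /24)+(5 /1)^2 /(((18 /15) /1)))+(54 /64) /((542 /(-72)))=75109 /3252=23.10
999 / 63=111 / 7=15.86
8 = 8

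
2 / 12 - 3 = -17 / 6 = -2.83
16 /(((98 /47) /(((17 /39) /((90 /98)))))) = 6392 /1755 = 3.64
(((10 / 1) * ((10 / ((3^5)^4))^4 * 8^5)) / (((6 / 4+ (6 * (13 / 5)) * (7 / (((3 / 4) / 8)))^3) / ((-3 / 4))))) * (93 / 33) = -253952000000 / 35194661903797512399306547760438149872649148919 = -0.00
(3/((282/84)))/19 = 42/893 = 0.05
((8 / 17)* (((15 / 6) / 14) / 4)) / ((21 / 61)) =305 / 4998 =0.06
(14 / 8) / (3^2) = 0.19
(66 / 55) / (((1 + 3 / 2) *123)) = 4 / 1025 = 0.00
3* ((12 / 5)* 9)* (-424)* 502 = -68962752 / 5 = -13792550.40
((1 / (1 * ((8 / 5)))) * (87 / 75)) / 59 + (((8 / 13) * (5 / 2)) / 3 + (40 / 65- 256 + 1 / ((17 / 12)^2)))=-6765896981 / 26599560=-254.36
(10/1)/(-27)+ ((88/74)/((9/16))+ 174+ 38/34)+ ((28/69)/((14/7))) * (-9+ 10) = 69162905/390609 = 177.06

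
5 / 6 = 0.83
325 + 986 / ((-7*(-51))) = 6883 / 21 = 327.76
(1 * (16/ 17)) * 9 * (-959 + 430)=-76176/ 17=-4480.94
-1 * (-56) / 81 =56 / 81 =0.69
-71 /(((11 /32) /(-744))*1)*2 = 307339.64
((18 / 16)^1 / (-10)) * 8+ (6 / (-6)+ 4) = 21 / 10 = 2.10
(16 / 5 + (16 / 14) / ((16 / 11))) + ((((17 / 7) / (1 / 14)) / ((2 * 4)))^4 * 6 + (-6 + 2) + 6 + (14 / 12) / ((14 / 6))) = 8798761 / 4480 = 1964.01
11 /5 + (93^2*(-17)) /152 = -733493 /760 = -965.12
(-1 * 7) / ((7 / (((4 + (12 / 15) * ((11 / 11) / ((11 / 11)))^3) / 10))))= -12 / 25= -0.48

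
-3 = -3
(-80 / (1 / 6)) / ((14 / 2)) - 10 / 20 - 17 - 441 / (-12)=-1381 / 28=-49.32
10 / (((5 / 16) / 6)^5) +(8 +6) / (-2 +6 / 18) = 16307448702 / 625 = 26091917.92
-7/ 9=-0.78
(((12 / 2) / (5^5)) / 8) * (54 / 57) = 0.00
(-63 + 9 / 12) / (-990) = 83 / 1320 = 0.06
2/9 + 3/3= 11/9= 1.22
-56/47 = -1.19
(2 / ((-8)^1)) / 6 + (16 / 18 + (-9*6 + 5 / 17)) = -64699 / 1224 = -52.86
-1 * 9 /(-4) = 9 /4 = 2.25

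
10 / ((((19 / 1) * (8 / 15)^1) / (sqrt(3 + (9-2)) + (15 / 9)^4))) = 10.74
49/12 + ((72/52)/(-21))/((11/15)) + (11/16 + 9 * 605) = 261846269/48048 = 5449.68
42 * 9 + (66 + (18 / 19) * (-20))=8076 / 19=425.05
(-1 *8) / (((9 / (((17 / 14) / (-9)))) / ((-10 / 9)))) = -680 / 5103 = -0.13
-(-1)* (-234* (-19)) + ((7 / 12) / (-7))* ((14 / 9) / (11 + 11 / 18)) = 2787635 / 627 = 4445.99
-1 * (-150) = 150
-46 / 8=-23 / 4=-5.75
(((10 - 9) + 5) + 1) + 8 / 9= 7.89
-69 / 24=-23 / 8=-2.88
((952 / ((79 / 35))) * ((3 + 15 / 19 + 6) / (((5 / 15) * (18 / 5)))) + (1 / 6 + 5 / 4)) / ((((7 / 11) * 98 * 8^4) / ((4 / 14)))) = 682007887 / 177138941952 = 0.00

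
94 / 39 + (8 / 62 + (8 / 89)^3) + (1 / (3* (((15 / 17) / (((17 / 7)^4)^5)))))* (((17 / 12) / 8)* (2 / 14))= 333697999069902722601493682396828363 / 685516090725542490544967971680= 486783.61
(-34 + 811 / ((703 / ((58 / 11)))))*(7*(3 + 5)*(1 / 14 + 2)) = -25042544 / 7733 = -3238.40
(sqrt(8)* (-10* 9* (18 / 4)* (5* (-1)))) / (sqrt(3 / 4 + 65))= 8100* sqrt(526) / 263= 706.35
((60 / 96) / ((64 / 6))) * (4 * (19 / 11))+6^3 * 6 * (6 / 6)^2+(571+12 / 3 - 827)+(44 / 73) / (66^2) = 1044.40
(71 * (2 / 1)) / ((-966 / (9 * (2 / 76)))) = -0.03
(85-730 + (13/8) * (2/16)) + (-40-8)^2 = 106189/64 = 1659.20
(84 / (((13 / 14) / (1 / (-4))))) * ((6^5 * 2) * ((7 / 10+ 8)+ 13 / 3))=-4584011.82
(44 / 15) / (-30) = -0.10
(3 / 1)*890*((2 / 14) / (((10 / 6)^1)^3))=14418 / 175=82.39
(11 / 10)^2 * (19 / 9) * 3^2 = 2299 / 100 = 22.99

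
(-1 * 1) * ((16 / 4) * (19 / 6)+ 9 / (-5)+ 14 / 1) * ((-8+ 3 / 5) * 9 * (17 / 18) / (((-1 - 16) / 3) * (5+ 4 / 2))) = -13801 / 350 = -39.43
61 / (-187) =-61 / 187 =-0.33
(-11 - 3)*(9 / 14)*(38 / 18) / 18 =-19 / 18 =-1.06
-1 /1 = -1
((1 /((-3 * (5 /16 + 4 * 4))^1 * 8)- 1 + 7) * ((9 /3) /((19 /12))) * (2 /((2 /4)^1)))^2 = 5645418496 /2732409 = 2066.10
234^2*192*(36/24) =15769728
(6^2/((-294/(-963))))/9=642/49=13.10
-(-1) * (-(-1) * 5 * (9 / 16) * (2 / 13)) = 45 / 104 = 0.43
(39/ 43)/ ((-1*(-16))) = 39/ 688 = 0.06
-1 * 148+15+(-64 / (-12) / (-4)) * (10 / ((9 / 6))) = -1277 / 9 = -141.89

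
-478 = -478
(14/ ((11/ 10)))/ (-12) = -35/ 33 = -1.06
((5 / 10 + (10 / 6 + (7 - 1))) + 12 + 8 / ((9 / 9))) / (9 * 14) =169 / 756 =0.22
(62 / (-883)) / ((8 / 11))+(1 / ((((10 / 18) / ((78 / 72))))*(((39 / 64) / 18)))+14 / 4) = 1077321 / 17660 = 61.00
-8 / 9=-0.89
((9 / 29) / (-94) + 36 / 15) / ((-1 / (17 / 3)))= -185113 / 13630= -13.58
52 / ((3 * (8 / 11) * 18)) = 143 / 108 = 1.32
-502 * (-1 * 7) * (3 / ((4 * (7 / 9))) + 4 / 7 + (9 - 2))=59989 / 2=29994.50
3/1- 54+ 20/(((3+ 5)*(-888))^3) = -4571082326021/89629065216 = -51.00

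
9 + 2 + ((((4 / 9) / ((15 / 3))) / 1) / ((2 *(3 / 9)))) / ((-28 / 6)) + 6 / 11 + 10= 8284 / 385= 21.52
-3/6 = -1/2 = -0.50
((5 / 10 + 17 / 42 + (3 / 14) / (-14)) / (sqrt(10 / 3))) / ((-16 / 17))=-8891 * sqrt(30) / 94080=-0.52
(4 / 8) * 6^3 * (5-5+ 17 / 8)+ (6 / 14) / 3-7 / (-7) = 3229 / 14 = 230.64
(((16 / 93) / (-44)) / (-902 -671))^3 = 64 / 4166899912764642339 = 0.00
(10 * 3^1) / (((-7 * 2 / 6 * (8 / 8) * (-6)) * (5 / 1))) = 3 / 7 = 0.43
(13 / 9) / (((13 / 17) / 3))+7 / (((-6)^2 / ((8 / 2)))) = 6.44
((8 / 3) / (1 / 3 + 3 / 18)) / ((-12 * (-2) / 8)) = 16 / 9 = 1.78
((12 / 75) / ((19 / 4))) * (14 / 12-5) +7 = 9791 / 1425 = 6.87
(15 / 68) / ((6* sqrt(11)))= 5* sqrt(11) / 1496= 0.01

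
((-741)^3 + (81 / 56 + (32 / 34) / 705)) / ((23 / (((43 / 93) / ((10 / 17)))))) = -11742191079995197 / 844477200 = -13904686.92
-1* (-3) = 3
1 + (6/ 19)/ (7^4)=45625/ 45619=1.00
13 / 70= 0.19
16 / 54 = 8 / 27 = 0.30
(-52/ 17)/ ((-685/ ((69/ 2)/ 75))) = 598/ 291125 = 0.00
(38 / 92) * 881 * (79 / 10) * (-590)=-78020479 / 46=-1696097.37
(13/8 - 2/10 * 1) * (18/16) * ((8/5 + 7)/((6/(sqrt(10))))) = 7353 * sqrt(10)/3200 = 7.27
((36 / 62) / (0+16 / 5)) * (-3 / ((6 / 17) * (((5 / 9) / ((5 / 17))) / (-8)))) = 405 / 62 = 6.53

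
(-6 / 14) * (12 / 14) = -18 / 49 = -0.37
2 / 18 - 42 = -377 / 9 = -41.89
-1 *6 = -6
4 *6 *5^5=75000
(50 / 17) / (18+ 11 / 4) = 200 / 1411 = 0.14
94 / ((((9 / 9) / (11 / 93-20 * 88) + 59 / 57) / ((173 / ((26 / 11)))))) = 834406984653 / 125465210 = 6650.50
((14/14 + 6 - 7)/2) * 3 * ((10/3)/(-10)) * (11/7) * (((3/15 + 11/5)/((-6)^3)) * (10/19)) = 0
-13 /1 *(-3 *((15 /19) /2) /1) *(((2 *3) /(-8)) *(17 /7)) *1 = -29835 /1064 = -28.04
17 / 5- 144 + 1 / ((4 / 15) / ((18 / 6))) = -2587 / 20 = -129.35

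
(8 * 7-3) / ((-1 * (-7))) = 53 / 7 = 7.57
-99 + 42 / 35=-97.80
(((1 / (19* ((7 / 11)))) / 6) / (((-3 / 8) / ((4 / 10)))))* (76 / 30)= -176 / 4725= -0.04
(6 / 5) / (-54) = -1 / 45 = -0.02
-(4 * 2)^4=-4096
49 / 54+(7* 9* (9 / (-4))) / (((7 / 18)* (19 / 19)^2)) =-9817 / 27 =-363.59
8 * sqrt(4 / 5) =16 * sqrt(5) / 5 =7.16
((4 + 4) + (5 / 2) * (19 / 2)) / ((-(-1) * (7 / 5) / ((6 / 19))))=1905 / 266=7.16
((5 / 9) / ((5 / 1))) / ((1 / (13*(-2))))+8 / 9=-2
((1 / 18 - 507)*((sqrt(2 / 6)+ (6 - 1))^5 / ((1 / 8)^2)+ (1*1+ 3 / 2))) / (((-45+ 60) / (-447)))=251267401600*sqrt(3) / 243+ 1110336396625 / 324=5217943223.56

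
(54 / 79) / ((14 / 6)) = 162 / 553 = 0.29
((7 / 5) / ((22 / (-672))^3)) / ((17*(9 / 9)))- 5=-266097067 / 113135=-2352.03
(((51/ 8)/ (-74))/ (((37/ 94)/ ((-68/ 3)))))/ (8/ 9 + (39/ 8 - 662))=-488988/ 64683881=-0.01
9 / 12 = 3 / 4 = 0.75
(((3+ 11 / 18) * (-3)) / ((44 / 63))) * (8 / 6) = -455 / 22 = -20.68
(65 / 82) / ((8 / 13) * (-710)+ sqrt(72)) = -299975 / 165282439 - 32955 * sqrt(2) / 1322259512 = -0.00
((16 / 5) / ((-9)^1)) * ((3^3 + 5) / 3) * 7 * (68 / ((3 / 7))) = -1705984 / 405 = -4212.31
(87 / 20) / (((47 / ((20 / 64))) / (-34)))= -1479 / 1504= -0.98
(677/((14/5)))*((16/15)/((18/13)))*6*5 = 352040/63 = 5587.94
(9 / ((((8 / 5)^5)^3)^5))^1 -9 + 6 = -3.00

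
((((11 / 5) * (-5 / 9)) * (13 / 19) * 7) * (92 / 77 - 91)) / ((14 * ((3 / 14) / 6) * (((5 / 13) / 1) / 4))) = 623272 / 57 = 10934.60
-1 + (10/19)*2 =1/19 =0.05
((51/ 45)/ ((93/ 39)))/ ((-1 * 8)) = -221/ 3720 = -0.06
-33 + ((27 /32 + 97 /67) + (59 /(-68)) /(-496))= -30.71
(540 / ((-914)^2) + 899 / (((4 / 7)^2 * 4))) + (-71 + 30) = 8651996163 / 13366336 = 647.30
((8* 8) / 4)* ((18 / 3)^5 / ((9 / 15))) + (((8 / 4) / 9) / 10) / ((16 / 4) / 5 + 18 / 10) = 24261121 / 117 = 207360.01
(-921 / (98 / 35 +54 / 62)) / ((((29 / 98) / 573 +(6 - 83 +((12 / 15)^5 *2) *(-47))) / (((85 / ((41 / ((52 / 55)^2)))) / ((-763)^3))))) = -4700148417900000 / 484076680671203556521123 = -0.00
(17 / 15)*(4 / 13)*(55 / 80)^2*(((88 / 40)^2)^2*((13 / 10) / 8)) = 30116537 / 48000000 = 0.63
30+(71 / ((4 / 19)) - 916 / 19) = 24247 / 76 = 319.04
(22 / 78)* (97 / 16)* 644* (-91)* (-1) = 1202509 / 12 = 100209.08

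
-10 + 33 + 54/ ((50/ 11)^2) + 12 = 47017/ 1250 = 37.61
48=48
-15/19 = -0.79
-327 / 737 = -0.44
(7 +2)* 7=63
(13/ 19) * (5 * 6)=390/ 19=20.53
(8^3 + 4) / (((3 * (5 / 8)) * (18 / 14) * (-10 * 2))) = -2408 / 225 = -10.70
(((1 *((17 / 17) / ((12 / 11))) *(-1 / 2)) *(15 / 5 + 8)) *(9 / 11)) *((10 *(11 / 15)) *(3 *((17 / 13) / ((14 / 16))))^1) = -12342 / 91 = -135.63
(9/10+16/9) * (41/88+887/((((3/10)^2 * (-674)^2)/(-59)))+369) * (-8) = -7981218080993/1011899790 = -7887.36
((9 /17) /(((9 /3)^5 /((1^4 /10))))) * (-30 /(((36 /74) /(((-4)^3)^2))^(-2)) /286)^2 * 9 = 98415 /22923329524157295011823616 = 0.00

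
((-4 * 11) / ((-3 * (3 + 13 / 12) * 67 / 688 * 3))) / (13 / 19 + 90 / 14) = 2432 / 1407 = 1.73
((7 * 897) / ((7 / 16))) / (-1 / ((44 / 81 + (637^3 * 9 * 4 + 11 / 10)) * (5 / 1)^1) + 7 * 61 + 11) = 173353914440653 / 5290483174819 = 32.77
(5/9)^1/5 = 1/9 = 0.11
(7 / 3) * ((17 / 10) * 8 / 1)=476 / 15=31.73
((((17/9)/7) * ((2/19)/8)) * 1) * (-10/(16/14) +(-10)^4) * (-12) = -679405/1596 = -425.69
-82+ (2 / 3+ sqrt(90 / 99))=-244 / 3+ sqrt(110) / 11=-80.38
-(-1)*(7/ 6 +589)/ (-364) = -3541/ 2184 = -1.62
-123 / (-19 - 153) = 0.72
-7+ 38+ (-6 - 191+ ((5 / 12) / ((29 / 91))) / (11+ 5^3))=-7855993 / 47328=-165.99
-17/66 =-0.26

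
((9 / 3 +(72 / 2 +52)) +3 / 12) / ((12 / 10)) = 1825 / 24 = 76.04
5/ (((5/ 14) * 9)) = 14/ 9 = 1.56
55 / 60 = 11 / 12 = 0.92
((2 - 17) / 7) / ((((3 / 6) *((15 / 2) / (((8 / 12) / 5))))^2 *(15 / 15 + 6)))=-64 / 165375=-0.00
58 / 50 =29 / 25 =1.16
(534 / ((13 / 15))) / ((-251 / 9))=-72090 / 3263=-22.09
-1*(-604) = 604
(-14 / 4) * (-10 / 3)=35 / 3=11.67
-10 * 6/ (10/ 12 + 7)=-360/ 47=-7.66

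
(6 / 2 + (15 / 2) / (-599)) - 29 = -31163 / 1198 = -26.01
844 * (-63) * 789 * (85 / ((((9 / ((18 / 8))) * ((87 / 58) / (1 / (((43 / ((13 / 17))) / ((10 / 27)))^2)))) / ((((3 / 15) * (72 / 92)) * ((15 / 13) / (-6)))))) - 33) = 9008041133285684 / 6506631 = 1384440140.11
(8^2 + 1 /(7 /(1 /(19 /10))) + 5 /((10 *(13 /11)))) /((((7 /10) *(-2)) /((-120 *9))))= 602194500 /12103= 49755.80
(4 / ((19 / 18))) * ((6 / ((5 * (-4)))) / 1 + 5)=1692 / 95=17.81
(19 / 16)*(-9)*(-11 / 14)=1881 / 224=8.40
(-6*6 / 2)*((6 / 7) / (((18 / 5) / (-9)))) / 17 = 270 / 119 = 2.27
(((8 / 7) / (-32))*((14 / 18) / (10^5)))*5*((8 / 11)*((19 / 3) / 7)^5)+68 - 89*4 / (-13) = 95.38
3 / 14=0.21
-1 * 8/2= -4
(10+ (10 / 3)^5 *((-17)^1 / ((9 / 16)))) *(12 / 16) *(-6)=13589065 / 243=55922.08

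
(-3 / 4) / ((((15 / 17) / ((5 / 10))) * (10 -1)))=-17 / 360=-0.05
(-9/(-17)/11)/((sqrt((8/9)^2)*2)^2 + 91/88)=5832/508283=0.01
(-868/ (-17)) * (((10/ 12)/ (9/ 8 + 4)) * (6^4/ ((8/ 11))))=10311840/ 697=14794.61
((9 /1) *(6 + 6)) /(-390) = -18 /65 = -0.28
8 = 8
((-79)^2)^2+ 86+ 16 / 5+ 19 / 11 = 2142259456 / 55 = 38950171.93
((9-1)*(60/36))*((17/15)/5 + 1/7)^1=1552/315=4.93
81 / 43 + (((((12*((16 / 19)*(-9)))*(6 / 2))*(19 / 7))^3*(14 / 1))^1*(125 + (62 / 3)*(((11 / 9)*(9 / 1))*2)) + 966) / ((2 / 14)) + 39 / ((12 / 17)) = -27779968459258051 / 1204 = -23073063504367.15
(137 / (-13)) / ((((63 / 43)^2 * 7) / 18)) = -506626 / 40131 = -12.62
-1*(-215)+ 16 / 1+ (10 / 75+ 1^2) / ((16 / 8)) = 6947 / 30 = 231.57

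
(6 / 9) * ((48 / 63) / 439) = 32 / 27657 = 0.00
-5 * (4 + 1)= -25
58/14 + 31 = 246/7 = 35.14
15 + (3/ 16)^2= 3849/ 256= 15.04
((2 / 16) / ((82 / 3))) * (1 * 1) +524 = 343747 / 656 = 524.00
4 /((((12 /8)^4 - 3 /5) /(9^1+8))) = 320 /21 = 15.24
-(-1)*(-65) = -65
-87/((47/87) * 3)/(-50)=2523/2350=1.07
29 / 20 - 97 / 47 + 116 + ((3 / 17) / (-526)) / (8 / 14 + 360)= 611991843191 / 5303857880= 115.39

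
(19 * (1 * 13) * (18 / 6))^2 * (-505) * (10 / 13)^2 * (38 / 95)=-65629800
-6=-6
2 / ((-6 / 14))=-14 / 3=-4.67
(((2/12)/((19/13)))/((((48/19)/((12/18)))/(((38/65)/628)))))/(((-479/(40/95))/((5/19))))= -1/154316556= -0.00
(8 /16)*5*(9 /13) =45 /26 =1.73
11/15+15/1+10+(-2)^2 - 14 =236/15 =15.73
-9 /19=-0.47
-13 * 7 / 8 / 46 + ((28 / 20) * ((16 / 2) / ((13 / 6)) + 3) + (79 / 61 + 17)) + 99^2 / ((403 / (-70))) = -1674.99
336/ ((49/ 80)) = 548.57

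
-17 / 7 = -2.43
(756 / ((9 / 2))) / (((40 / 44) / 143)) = 132132 / 5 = 26426.40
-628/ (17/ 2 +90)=-1256/ 197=-6.38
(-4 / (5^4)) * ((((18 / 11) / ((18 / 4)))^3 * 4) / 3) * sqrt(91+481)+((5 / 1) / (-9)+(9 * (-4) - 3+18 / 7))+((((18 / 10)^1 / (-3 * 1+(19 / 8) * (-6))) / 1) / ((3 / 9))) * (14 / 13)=-37.33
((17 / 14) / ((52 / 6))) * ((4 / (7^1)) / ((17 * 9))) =1 / 1911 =0.00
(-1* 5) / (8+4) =-5 / 12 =-0.42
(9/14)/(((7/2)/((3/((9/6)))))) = 18/49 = 0.37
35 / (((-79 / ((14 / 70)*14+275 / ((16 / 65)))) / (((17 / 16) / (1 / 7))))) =-74635967 / 20224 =-3690.47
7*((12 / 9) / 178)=14 / 267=0.05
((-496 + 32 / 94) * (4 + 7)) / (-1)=256256 / 47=5452.26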